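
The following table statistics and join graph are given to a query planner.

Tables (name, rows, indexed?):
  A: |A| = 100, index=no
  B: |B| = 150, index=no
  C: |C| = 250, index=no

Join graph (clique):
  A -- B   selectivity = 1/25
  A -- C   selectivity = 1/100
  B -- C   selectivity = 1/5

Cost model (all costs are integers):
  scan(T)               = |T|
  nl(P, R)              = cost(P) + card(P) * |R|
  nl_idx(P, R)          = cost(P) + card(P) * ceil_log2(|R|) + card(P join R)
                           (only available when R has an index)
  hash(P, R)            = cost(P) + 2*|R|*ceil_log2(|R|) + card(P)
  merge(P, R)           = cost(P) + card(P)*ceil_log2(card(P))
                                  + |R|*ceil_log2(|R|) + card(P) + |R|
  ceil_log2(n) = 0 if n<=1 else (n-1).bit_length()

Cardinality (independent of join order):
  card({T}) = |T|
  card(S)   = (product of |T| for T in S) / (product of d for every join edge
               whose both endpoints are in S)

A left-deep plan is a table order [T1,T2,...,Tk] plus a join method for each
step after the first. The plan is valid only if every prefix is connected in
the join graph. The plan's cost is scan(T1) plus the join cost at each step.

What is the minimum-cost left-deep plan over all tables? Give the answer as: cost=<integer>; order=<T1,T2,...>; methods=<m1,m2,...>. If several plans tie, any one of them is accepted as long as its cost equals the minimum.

Selinger DP (subsets sized 1..n):
  {A}: scan cost=100, card=100
  {B}: scan cost=150, card=150
  {C}: scan cost=250, card=250
  {AB}: card=600; try (A,hash)→1700, (B,merge)→2250, (A,merge)→2300, (B,hash)→2600, (B,nl)→15100, (A,nl)→15150; best=1700 via (A,hash)
  {AC}: card=250; try (A,hash)→1900, (C,merge)→3150, (A,merge)→3300, (C,hash)→4200, (C,nl)→25100, (A,nl)→25250; best=1900 via (A,hash)
  {BC}: card=7500; try (B,hash)→2900, (C,merge)→3750, (B,merge)→3850, (C,hash)→4300, (C,nl)→37650, (B,nl)→37750; best=2900 via (B,hash)
  {ABC}: card=300; try (B,hash)→4550, (B,merge)→5500, (C,hash)→6300, (C,merge)→10550, (A,hash)→11800, (B,nl)→39400 …(+3); best=4550 via (B,hash)

cost=4550; order=C,A,B; methods=hash,hash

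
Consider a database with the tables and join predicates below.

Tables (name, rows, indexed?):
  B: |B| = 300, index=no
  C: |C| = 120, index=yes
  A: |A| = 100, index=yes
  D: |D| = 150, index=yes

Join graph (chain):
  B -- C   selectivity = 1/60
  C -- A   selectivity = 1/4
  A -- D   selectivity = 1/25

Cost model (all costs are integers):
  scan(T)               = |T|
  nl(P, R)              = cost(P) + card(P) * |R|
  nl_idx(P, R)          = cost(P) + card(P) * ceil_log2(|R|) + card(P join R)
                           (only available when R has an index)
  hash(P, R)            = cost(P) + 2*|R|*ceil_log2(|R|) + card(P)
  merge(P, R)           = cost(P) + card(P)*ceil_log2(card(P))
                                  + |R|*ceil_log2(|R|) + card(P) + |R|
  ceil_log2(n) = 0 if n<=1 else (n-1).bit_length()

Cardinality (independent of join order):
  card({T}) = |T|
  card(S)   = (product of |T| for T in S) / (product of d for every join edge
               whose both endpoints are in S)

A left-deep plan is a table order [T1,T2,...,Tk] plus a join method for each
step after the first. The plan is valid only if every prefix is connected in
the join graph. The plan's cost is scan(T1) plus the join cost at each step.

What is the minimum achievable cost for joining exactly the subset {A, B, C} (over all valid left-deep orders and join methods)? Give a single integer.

4280

Selinger DP over subsets of {A,B,C}:
  {B}: scan cost=300, card=300
  {C}: scan cost=120, card=120
  {A}: scan cost=100, card=100
  {BC}: card=600; try (C,hash)→2280, (C,nl_idx)→3000, (B,merge)→4080, (C,merge)→4260, (B,hash)→5640, (B,nl)→36120 …(+1); best=2280 via (C,hash)
  {AC}: card=3000; try (A,hash)→1640, (C,merge)→1860, (C,hash)→1880, (A,merge)→1880, (C,nl_idx)→3800, (A,nl_idx)→3960 …(+2); best=1640 via (A,hash)
  {ABC}: card=15000; try (A,hash)→4280, (A,merge)→9680, (B,hash)→10040, (A,nl_idx)→21480, (B,merge)→43640, (A,nl)→62280 …(+1); best=4280 via (A,hash)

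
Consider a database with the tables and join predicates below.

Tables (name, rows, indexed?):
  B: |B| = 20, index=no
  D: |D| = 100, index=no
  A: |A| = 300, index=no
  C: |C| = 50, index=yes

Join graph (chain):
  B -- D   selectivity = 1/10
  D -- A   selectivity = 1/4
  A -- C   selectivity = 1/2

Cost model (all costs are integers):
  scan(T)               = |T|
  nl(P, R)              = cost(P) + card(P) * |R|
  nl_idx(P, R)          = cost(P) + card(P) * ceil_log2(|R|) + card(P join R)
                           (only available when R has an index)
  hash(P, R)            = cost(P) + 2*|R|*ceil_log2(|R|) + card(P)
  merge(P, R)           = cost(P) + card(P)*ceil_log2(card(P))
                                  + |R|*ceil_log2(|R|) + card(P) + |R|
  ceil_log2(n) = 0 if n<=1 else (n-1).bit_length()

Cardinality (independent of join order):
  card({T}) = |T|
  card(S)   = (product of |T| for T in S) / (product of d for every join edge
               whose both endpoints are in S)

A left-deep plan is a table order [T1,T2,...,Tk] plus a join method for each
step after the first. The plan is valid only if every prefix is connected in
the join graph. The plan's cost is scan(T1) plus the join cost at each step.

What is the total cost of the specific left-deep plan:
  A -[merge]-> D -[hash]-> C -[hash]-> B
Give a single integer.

199900

step 1: scan A: cost=300, card=300
step 2: join D via merge
    card(P join D) = 300*100/(4) = 7500
    cost = 300 + 300*9 + 100*7 + 300 + 100 = 4100
step 3: join C via hash
    card(P join C) = 7500*50/(2) = 187500
    cost = 4100 + 2*50*6 + 7500 = 12200
step 4: join B via hash
    card(P join B) = 187500*20/(10) = 375000
    cost = 12200 + 2*20*5 + 187500 = 199900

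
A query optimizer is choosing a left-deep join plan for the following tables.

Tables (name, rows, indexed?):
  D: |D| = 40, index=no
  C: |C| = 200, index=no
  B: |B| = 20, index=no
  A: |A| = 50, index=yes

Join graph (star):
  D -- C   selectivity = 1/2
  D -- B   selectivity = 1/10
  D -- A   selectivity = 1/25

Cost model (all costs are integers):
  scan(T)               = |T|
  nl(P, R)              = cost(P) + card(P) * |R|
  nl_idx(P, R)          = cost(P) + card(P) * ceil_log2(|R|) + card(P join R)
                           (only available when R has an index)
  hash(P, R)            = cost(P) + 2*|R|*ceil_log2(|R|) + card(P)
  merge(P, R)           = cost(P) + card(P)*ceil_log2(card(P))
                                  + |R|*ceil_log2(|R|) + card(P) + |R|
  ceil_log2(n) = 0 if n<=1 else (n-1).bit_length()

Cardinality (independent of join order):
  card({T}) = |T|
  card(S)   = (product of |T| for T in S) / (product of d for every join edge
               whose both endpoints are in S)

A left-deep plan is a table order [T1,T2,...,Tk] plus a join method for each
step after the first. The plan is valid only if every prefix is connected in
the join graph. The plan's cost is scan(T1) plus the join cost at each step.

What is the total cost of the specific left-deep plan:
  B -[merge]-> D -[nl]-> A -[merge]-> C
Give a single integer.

7660

step 1: scan B: cost=20, card=20
step 2: join D via merge
    card(P join D) = 20*40/(10) = 80
    cost = 20 + 20*5 + 40*6 + 20 + 40 = 420
step 3: join A via nl
    card(P join A) = 80*50/(25) = 160
    cost = 420 + 80*50 = 4420
step 4: join C via merge
    card(P join C) = 160*200/(2) = 16000
    cost = 4420 + 160*8 + 200*8 + 160 + 200 = 7660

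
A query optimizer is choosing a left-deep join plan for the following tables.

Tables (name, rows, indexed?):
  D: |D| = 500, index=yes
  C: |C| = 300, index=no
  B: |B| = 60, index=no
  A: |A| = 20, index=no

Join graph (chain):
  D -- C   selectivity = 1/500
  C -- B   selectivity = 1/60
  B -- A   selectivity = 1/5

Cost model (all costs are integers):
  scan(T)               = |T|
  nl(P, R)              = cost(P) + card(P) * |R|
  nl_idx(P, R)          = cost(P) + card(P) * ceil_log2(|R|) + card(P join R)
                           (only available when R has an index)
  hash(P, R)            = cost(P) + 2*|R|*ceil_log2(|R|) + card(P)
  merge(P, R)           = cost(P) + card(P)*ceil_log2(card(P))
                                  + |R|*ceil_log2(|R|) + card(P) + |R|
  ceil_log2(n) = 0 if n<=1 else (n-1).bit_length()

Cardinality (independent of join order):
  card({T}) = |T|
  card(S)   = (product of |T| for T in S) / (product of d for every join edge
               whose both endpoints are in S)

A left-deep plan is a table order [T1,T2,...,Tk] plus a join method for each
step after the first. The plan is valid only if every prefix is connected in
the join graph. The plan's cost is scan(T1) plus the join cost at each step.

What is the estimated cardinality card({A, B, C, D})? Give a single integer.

1200

Tables in S: A(20), B(60), C(300), D(500)
Edges inside S: D-C(d=500), C-B(d=60), B-A(d=5)
numerator = 20 * 60 * 300 * 500 = 180000000
denominator = 500 * 60 * 5 = 150000
card(S) = 180000000 / 150000 = 1200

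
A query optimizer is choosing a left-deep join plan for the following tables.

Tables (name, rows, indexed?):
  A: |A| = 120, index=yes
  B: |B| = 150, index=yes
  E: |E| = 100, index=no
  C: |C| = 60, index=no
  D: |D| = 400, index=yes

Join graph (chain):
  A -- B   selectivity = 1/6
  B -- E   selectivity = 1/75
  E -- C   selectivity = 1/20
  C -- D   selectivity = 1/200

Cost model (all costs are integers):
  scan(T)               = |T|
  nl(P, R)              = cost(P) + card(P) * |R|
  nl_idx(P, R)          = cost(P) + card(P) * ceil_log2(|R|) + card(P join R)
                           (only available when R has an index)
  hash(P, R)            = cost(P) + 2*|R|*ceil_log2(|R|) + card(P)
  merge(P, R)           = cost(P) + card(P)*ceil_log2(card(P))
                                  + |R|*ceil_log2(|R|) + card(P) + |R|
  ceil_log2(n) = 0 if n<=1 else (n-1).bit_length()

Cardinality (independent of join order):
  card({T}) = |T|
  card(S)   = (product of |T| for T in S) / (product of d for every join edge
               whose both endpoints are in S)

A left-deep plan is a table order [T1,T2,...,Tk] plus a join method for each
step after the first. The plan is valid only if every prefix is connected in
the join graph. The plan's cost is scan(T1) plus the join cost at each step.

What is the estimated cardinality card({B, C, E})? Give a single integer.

Tables in S: B(150), C(60), E(100)
Edges inside S: B-E(d=75), E-C(d=20)
numerator = 150 * 60 * 100 = 900000
denominator = 75 * 20 = 1500
card(S) = 900000 / 1500 = 600

600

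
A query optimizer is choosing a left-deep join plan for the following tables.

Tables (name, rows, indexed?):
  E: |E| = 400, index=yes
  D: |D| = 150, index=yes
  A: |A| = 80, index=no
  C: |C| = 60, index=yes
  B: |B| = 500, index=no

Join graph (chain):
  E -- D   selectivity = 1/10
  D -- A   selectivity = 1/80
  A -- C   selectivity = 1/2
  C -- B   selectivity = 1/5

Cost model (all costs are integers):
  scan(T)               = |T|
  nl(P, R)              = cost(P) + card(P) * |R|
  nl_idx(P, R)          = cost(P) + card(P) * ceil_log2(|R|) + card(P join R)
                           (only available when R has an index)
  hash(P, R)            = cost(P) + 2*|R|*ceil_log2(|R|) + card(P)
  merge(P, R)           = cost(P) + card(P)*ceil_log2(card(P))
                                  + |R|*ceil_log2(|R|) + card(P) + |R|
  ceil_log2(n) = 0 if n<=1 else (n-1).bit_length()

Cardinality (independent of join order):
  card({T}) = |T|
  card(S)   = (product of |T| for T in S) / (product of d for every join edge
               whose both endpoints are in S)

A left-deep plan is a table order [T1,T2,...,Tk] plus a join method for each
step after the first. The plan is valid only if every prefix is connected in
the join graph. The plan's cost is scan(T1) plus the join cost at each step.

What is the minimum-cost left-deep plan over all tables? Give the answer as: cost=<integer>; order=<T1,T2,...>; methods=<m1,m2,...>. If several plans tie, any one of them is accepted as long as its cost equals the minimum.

cost=201940; order=A,D,E,C,B; methods=nl_idx,merge,hash,hash

Selinger DP (subsets sized 1..n):
  {E}: scan cost=400, card=400
  {D}: scan cost=150, card=150
  {A}: scan cost=80, card=80
  {C}: scan cost=60, card=60
  {B}: scan cost=500, card=500
  {DE}: card=6000; try (D,hash)→3200, (E,merge)→5500, (D,merge)→5750, (E,hash)→7500, (E,nl_idx)→7500, (D,nl_idx)→9600 …(+2); best=3200 via (D,hash)
  {AD}: card=150; try (D,nl_idx)→870, (A,hash)→1420, (D,merge)→2070, (A,merge)→2140, (D,hash)→2560, (D,nl)→12080 …(+1); best=870 via (D,nl_idx)
  {AC}: card=2400; try (C,hash)→880, (A,merge)→1120, (C,merge)→1140, (A,hash)→1240, (C,nl_idx)→2960, (A,nl)→4860 …(+1); best=880 via (C,hash)
  {BC}: card=6000; try (C,hash)→1720, (B,merge)→5480, (C,merge)→5920, (B,hash)→9120, (C,nl_idx)→9500, (B,nl)→30060 …(+1); best=1720 via (C,hash)
  {ADE}: card=6000; try (E,merge)→6220, (E,hash)→8220, (E,nl_idx)→8220, (A,hash)→10320, (E,nl)→60870, (A,merge)→87840 …(+1); best=6220 via (E,merge)
  {ACD}: card=4500; try (C,hash)→1740, (C,merge)→2640, (D,hash)→5680, (C,nl_idx)→6270, (C,nl)→9870, (D,nl_idx)→24580 …(+2); best=1740 via (C,hash)
  {ABC}: card=240000; try (A,hash)→8840, (B,hash)→12280, (B,merge)→37080, (A,merge)→86360, (A,nl)→481720, (B,nl)→1200880; best=8840 via (A,hash)
  {ACDE}: card=180000; try (C,hash)→12940, (E,hash)→13440, (E,merge)→68740, (C,merge)→90640, (C,nl_idx)→222220, (E,nl_idx)→222240 …(+2); best=12940 via (C,hash)
  {ABCD}: card=450000; try (B,hash)→15240, (B,merge)→69740, (D,hash)→251240, (B,nl)→2251740, (D,nl_idx)→2378840, (D,merge)→4570190 …(+1); best=15240 via (B,hash)
  {ABCDE}: card=18000000; try (B,hash)→201940, (E,hash)→472440, (B,merge)→3437940, (E,merge)→9019240, (E,nl_idx)→22065240, (B,nl)→90012940 …(+1); best=201940 via (B,hash)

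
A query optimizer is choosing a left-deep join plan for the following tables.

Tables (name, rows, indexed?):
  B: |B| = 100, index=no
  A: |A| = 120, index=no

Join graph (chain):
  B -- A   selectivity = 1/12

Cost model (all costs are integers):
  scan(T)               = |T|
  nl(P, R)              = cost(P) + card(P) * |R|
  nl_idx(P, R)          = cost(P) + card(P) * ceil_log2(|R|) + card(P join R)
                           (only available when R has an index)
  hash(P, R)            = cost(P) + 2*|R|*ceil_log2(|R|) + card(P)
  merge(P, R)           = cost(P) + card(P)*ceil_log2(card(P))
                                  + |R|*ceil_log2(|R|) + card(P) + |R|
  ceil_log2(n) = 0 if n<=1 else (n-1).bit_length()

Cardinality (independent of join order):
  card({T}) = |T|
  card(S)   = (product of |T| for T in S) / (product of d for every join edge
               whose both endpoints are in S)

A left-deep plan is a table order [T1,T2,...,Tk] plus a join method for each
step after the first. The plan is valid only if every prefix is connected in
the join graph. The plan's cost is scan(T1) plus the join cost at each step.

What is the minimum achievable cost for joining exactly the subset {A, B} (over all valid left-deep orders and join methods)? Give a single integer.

1640

Selinger DP over subsets of {A,B}:
  {B}: scan cost=100, card=100
  {A}: scan cost=120, card=120
  {AB}: card=1000; try (B,hash)→1640, (A,merge)→1860, (B,merge)→1880, (A,hash)→1880, (A,nl)→12100, (B,nl)→12120; best=1640 via (B,hash)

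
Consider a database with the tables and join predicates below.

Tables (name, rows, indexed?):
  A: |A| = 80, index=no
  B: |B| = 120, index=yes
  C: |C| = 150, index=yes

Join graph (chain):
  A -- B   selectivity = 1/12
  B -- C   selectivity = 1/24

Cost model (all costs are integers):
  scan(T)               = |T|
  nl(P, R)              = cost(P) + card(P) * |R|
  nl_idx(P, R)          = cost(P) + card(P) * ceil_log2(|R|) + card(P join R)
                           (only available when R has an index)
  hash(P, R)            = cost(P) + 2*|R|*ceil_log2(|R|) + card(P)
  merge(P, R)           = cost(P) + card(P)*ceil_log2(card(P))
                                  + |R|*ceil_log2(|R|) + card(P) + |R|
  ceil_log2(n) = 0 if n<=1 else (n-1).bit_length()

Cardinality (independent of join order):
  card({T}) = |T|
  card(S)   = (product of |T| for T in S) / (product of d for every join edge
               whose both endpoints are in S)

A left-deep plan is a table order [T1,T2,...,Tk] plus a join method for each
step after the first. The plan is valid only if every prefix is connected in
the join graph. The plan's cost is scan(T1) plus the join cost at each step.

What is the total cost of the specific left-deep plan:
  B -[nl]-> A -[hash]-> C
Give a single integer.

12920

step 1: scan B: cost=120, card=120
step 2: join A via nl
    card(P join A) = 120*80/(12) = 800
    cost = 120 + 120*80 = 9720
step 3: join C via hash
    card(P join C) = 800*150/(24) = 5000
    cost = 9720 + 2*150*8 + 800 = 12920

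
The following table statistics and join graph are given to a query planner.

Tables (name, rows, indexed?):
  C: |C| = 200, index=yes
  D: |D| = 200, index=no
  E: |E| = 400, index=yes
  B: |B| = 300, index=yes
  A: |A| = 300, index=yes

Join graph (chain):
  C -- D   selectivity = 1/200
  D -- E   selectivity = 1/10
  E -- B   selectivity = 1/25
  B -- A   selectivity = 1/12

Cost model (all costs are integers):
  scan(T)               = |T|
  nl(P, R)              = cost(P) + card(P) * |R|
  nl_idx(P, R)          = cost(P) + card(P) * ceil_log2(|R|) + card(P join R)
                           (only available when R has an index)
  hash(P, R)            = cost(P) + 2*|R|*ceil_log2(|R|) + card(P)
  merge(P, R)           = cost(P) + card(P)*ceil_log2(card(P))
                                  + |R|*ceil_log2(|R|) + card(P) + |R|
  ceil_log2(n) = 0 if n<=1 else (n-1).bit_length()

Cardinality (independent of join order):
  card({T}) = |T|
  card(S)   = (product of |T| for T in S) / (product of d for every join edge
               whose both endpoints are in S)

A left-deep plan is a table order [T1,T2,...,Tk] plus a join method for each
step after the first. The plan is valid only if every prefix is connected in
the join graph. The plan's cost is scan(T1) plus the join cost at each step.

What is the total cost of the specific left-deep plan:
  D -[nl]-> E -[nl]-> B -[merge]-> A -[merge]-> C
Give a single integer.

59413000

step 1: scan D: cost=200, card=200
step 2: join E via nl
    card(P join E) = 200*400/(10) = 8000
    cost = 200 + 200*400 = 80200
step 3: join B via nl
    card(P join B) = 8000*300/(25) = 96000
    cost = 80200 + 8000*300 = 2480200
step 4: join A via merge
    card(P join A) = 96000*300/(12) = 2400000
    cost = 2480200 + 96000*17 + 300*9 + 96000 + 300 = 4211200
step 5: join C via merge
    card(P join C) = 2400000*200/(200) = 2400000
    cost = 4211200 + 2400000*22 + 200*8 + 2400000 + 200 = 59413000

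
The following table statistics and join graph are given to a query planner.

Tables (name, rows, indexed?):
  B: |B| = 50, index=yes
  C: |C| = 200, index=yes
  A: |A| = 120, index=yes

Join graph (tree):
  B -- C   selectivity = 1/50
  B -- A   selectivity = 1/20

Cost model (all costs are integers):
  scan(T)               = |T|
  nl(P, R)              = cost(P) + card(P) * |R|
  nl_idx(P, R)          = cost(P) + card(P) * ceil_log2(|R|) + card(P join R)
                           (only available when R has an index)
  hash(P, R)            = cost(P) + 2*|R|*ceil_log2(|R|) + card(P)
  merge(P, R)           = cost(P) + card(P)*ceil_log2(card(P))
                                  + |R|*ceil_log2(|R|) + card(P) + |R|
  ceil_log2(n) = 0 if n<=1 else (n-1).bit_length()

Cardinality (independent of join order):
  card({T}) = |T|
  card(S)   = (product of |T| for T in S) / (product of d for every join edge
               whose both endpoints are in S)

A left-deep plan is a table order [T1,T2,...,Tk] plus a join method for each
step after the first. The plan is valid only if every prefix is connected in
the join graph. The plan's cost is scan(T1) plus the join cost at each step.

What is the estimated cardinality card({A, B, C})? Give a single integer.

Tables in S: A(120), B(50), C(200)
Edges inside S: B-C(d=50), B-A(d=20)
numerator = 120 * 50 * 200 = 1200000
denominator = 50 * 20 = 1000
card(S) = 1200000 / 1000 = 1200

1200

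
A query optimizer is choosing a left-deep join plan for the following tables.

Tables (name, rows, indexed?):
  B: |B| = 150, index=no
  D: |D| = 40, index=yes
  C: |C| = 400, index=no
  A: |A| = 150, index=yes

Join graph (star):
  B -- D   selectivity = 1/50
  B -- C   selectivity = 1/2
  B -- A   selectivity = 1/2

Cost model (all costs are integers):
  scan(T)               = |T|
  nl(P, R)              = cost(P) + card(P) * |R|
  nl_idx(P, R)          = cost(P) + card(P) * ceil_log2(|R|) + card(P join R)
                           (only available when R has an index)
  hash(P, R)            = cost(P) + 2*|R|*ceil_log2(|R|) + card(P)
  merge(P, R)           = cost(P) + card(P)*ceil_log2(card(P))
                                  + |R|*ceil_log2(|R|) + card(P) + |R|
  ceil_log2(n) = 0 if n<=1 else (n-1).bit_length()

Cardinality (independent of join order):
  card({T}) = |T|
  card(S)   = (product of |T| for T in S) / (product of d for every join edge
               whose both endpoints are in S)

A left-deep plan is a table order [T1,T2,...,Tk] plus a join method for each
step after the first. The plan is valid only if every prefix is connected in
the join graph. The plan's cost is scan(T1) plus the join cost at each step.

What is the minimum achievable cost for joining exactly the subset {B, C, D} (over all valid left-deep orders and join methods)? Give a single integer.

5740

Selinger DP over subsets of {B,C,D}:
  {B}: scan cost=150, card=150
  {D}: scan cost=40, card=40
  {C}: scan cost=400, card=400
  {BD}: card=120; try (D,hash)→780, (D,nl_idx)→1170, (B,merge)→1670, (D,merge)→1780, (B,hash)→2480, (B,nl)→6040 …(+1); best=780 via (D,hash)
  {BC}: card=30000; try (B,hash)→3200, (C,merge)→5500, (B,merge)→5750, (C,hash)→7500, (C,nl)→60150, (B,nl)→60400; best=3200 via (B,hash)
  {BCD}: card=24000; try (C,merge)→5740, (C,hash)→8100, (D,hash)→33680, (C,nl)→48780, (D,nl_idx)→207200, (D,merge)→483480 …(+1); best=5740 via (C,merge)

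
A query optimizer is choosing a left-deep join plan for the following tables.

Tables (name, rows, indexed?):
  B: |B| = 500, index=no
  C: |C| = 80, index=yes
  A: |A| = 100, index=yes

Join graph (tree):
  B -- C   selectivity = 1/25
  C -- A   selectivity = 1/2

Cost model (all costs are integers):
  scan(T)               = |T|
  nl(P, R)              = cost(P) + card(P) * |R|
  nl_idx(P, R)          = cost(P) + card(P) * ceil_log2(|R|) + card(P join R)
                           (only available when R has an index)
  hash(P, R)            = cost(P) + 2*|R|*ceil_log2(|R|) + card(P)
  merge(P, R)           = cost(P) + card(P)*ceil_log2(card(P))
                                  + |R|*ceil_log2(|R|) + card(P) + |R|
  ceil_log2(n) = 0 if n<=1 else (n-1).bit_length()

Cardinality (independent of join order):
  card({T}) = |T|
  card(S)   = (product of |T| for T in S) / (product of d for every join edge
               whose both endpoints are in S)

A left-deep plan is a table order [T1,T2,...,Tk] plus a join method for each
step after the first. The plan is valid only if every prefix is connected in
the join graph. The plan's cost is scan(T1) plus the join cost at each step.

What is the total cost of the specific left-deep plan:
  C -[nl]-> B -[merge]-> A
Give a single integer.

60080

step 1: scan C: cost=80, card=80
step 2: join B via nl
    card(P join B) = 80*500/(25) = 1600
    cost = 80 + 80*500 = 40080
step 3: join A via merge
    card(P join A) = 1600*100/(2) = 80000
    cost = 40080 + 1600*11 + 100*7 + 1600 + 100 = 60080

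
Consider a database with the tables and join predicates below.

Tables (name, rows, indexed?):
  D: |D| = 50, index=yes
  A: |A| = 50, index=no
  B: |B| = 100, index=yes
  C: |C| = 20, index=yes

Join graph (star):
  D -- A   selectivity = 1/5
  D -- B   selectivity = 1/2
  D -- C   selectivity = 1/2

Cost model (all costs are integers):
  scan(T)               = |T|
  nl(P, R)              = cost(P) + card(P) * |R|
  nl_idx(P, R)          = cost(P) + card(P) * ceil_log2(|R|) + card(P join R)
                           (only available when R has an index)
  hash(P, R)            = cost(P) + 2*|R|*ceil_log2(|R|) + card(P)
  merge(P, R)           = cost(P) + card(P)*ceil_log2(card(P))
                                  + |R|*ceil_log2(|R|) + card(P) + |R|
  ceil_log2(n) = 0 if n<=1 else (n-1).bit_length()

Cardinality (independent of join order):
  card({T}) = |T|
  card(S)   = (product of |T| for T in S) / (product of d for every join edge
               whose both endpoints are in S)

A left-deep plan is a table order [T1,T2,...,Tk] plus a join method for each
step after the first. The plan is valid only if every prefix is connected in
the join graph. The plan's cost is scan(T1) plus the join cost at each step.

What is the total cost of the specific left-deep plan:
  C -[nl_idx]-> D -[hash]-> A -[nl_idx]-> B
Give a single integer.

step 1: scan C: cost=20, card=20
step 2: join D via nl_idx
    card(P join D) = 20*50/(2) = 500
    cost = 20 + 20*6 + 500 = 640
step 3: join A via hash
    card(P join A) = 500*50/(5) = 5000
    cost = 640 + 2*50*6 + 500 = 1740
step 4: join B via nl_idx
    card(P join B) = 5000*100/(2) = 250000
    cost = 1740 + 5000*7 + 250000 = 286740

286740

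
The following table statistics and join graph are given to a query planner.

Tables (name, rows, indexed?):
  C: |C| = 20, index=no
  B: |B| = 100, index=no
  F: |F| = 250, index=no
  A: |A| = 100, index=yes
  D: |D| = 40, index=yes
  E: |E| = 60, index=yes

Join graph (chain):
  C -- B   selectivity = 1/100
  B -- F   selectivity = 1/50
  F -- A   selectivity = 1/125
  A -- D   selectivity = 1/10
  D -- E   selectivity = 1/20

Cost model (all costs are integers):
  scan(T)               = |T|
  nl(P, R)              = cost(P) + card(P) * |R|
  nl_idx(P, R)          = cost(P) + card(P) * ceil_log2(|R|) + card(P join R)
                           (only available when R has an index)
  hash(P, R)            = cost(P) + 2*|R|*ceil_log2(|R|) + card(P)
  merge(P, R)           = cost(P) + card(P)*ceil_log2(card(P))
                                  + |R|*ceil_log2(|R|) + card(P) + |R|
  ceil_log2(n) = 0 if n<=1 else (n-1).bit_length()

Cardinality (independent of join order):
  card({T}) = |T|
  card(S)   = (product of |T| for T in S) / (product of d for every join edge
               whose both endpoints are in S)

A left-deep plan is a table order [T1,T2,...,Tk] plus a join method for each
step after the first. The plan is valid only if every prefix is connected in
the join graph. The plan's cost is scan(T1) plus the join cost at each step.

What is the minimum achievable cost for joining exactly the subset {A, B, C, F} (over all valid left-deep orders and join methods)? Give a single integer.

3380

Selinger DP over subsets of {A,B,C,F}:
  {C}: scan cost=20, card=20
  {B}: scan cost=100, card=100
  {F}: scan cost=250, card=250
  {A}: scan cost=100, card=100
  {BC}: card=20; try (C,hash)→400, (B,merge)→940, (C,merge)→1020, (B,hash)→1440, (B,nl)→2020, (C,nl)→2100; best=400 via (C,hash)
  {BF}: card=500; try (B,hash)→1900, (F,merge)→3150, (B,merge)→3300, (F,hash)→4200, (F,nl)→25100, (B,nl)→25250; best=1900 via (B,hash)
  {AF}: card=200; try (A,hash)→1900, (A,nl_idx)→2200, (F,merge)→3150, (A,merge)→3300, (F,hash)→4200, (F,nl)→25100 …(+1); best=1900 via (A,hash)
  {BCF}: card=100; try (C,hash)→2600, (F,merge)→2770, (F,hash)→4420, (F,nl)→5400, (C,merge)→7020, (C,nl)→11900; best=2600 via (C,hash)
  {ABF}: card=400; try (B,hash)→3500, (A,hash)→3800, (B,merge)→4500, (A,nl_idx)→5800, (A,merge)→7700, (B,nl)→21900 …(+1); best=3500 via (B,hash)
  {ABCF}: card=80; try (A,nl_idx)→3380, (C,hash)→4100, (A,hash)→4100, (A,merge)→4200, (C,merge)→7620, (C,nl)→11500 …(+1); best=3380 via (A,nl_idx)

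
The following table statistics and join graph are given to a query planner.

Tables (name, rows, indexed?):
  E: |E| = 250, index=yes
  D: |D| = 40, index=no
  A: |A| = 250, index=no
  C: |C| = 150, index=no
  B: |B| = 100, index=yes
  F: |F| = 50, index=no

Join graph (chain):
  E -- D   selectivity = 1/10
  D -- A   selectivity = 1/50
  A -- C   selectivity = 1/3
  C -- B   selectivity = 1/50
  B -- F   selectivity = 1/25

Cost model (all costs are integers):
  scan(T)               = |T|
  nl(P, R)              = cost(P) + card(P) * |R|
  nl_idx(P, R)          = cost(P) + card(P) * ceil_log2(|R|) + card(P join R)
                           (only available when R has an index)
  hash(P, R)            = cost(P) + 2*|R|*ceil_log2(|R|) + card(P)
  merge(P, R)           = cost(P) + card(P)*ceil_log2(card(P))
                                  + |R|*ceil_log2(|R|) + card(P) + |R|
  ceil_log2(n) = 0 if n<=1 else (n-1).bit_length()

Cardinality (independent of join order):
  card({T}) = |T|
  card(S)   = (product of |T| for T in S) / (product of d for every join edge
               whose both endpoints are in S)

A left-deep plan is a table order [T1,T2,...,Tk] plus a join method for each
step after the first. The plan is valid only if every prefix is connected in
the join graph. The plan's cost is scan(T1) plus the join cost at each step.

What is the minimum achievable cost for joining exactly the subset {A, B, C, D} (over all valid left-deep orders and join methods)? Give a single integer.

Selinger DP over subsets of {A,B,C,D}:
  {D}: scan cost=40, card=40
  {A}: scan cost=250, card=250
  {C}: scan cost=150, card=150
  {B}: scan cost=100, card=100
  {AD}: card=200; try (D,hash)→980, (A,merge)→2570, (D,merge)→2780, (A,hash)→4080, (A,nl)→10040, (D,nl)→10250; best=980 via (D,hash)
  {AC}: card=12500; try (C,hash)→2900, (A,merge)→3750, (C,merge)→3850, (A,hash)→4300, (A,nl)→37650, (C,nl)→37750; best=2900 via (C,hash)
  {BC}: card=300; try (B,nl_idx)→1500, (B,hash)→1700, (C,merge)→2250, (B,merge)→2300, (C,hash)→2600, (C,nl)→15100 …(+1); best=1500 via (B,nl_idx)
  {ACD}: card=10000; try (C,hash)→3580, (C,merge)→4130, (D,hash)→15880, (C,nl)→30980, (D,merge)→190680, (D,nl)→502900; best=3580 via (C,hash)
  {ABC}: card=25000; try (A,hash)→5800, (A,merge)→6750, (B,hash)→16800, (A,nl)→76500, (B,nl_idx)→115400, (B,merge)→191200 …(+1); best=5800 via (A,hash)
  {ABCD}: card=20000; try (B,hash)→14980, (D,hash)→31280, (B,nl_idx)→93580, (B,merge)→154380, (D,merge)→406080, (B,nl)→1003580 …(+1); best=14980 via (B,hash)

14980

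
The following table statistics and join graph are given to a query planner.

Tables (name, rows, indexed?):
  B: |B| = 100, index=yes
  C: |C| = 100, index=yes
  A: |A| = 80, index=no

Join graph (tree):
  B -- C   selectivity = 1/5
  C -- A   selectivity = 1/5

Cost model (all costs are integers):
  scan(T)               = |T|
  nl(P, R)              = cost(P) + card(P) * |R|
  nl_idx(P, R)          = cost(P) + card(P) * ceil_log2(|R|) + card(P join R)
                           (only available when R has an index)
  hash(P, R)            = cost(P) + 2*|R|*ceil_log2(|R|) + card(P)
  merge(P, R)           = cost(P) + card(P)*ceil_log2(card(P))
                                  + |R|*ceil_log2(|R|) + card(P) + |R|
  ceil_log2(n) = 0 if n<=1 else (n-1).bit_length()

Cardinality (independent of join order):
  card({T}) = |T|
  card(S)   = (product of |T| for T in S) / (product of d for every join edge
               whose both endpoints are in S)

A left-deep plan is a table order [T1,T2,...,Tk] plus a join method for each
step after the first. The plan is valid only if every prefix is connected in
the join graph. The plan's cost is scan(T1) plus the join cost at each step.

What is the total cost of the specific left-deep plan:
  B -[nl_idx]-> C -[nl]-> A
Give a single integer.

step 1: scan B: cost=100, card=100
step 2: join C via nl_idx
    card(P join C) = 100*100/(5) = 2000
    cost = 100 + 100*7 + 2000 = 2800
step 3: join A via nl
    card(P join A) = 2000*80/(5) = 32000
    cost = 2800 + 2000*80 = 162800

162800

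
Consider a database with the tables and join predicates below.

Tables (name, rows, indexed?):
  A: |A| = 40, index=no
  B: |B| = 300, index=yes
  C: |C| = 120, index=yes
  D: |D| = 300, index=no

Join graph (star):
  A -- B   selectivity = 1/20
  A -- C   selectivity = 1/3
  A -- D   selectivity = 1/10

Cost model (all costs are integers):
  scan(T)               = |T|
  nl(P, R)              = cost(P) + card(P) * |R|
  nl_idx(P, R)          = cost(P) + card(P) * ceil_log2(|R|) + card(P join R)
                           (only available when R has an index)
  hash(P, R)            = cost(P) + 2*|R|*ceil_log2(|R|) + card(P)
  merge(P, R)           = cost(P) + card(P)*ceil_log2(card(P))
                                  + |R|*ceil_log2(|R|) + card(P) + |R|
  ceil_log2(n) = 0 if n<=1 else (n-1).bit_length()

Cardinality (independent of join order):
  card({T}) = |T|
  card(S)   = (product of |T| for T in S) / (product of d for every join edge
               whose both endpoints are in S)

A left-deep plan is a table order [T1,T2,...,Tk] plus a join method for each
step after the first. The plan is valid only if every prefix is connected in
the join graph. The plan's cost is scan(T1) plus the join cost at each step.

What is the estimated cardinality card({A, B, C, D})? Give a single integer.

Tables in S: A(40), B(300), C(120), D(300)
Edges inside S: A-B(d=20), A-C(d=3), A-D(d=10)
numerator = 40 * 300 * 120 * 300 = 432000000
denominator = 20 * 3 * 10 = 600
card(S) = 432000000 / 600 = 720000

720000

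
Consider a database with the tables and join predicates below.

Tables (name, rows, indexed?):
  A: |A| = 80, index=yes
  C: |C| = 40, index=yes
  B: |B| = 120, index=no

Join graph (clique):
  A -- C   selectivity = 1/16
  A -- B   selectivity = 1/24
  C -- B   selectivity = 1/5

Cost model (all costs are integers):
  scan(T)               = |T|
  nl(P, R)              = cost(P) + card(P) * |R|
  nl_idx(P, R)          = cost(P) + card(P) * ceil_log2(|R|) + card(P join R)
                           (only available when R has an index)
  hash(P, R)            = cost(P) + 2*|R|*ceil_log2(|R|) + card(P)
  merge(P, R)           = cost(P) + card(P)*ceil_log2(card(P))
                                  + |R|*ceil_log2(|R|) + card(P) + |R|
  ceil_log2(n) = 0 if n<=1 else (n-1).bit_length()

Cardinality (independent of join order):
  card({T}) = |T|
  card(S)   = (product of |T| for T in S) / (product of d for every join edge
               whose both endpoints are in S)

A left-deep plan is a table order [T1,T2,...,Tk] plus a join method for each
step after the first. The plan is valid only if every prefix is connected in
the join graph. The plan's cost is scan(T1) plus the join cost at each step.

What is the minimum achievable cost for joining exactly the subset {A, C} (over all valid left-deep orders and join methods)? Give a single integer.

Selinger DP over subsets of {A,C}:
  {A}: scan cost=80, card=80
  {C}: scan cost=40, card=40
  {AC}: card=200; try (A,nl_idx)→520, (C,hash)→640, (C,nl_idx)→760, (A,merge)→960, (C,merge)→1000, (A,hash)→1200 …(+2); best=520 via (A,nl_idx)

520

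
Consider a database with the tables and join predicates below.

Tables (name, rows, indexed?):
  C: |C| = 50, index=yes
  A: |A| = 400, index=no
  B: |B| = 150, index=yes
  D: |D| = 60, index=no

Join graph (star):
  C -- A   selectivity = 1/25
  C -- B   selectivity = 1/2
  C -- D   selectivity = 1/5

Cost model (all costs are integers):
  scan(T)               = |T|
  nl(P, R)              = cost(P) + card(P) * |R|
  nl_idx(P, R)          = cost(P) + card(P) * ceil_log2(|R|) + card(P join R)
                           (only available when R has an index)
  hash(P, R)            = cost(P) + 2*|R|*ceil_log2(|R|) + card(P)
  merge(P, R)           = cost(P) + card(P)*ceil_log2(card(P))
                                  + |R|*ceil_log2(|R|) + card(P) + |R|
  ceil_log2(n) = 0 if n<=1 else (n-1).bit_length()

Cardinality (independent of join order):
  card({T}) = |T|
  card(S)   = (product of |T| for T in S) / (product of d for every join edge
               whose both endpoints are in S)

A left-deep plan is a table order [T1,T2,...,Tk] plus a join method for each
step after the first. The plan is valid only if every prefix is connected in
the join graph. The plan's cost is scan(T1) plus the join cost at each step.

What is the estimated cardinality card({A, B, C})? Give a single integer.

60000

Tables in S: A(400), B(150), C(50)
Edges inside S: C-A(d=25), C-B(d=2)
numerator = 400 * 150 * 50 = 3000000
denominator = 25 * 2 = 50
card(S) = 3000000 / 50 = 60000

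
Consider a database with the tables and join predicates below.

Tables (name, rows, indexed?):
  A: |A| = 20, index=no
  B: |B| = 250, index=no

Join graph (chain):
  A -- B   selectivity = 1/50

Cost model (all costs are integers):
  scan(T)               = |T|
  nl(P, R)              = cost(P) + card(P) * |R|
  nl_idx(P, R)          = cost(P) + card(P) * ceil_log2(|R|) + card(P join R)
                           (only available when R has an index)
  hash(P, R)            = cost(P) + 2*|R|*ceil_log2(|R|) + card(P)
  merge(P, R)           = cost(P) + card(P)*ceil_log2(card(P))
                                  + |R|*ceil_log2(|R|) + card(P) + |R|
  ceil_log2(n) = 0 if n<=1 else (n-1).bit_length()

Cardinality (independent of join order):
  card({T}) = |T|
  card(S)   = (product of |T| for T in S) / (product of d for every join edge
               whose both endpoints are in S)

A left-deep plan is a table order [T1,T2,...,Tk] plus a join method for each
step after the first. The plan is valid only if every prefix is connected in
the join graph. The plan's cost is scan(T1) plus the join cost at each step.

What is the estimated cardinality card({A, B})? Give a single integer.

Tables in S: A(20), B(250)
Edges inside S: A-B(d=50)
numerator = 20 * 250 = 5000
denominator = 50 = 50
card(S) = 5000 / 50 = 100

100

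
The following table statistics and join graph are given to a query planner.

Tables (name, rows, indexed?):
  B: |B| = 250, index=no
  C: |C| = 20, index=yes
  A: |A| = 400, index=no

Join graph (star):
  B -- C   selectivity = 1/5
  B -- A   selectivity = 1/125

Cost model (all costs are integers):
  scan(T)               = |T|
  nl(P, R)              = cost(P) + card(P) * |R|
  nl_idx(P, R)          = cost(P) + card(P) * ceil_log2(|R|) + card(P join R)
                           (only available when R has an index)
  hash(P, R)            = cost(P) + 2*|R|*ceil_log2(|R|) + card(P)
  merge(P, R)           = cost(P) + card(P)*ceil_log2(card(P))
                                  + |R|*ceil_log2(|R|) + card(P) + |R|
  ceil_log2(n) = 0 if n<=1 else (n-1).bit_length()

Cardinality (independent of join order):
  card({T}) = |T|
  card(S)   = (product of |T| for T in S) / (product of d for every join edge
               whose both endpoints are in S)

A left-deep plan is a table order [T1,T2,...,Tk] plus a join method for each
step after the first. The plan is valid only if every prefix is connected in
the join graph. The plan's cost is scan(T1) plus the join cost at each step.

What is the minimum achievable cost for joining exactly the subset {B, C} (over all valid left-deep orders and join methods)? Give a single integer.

Selinger DP over subsets of {B,C}:
  {B}: scan cost=250, card=250
  {C}: scan cost=20, card=20
  {BC}: card=1000; try (C,hash)→700, (B,merge)→2390, (C,nl_idx)→2500, (C,merge)→2620, (B,hash)→4040, (B,nl)→5020 …(+1); best=700 via (C,hash)

700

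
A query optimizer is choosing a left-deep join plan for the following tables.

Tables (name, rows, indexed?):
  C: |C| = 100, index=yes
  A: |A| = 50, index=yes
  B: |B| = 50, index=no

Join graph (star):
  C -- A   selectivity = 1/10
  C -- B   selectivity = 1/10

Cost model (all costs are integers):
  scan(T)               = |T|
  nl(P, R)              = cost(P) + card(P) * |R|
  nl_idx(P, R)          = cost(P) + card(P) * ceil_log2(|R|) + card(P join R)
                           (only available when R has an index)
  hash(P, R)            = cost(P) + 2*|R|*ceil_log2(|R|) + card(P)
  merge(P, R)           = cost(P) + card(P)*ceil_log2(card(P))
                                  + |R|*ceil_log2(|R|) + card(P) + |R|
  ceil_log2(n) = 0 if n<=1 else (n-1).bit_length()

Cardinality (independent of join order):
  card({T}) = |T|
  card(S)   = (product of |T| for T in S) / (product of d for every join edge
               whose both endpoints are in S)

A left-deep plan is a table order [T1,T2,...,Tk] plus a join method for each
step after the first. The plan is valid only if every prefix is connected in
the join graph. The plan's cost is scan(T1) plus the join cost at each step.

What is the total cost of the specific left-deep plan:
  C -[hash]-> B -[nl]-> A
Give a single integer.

25800

step 1: scan C: cost=100, card=100
step 2: join B via hash
    card(P join B) = 100*50/(10) = 500
    cost = 100 + 2*50*6 + 100 = 800
step 3: join A via nl
    card(P join A) = 500*50/(10) = 2500
    cost = 800 + 500*50 = 25800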